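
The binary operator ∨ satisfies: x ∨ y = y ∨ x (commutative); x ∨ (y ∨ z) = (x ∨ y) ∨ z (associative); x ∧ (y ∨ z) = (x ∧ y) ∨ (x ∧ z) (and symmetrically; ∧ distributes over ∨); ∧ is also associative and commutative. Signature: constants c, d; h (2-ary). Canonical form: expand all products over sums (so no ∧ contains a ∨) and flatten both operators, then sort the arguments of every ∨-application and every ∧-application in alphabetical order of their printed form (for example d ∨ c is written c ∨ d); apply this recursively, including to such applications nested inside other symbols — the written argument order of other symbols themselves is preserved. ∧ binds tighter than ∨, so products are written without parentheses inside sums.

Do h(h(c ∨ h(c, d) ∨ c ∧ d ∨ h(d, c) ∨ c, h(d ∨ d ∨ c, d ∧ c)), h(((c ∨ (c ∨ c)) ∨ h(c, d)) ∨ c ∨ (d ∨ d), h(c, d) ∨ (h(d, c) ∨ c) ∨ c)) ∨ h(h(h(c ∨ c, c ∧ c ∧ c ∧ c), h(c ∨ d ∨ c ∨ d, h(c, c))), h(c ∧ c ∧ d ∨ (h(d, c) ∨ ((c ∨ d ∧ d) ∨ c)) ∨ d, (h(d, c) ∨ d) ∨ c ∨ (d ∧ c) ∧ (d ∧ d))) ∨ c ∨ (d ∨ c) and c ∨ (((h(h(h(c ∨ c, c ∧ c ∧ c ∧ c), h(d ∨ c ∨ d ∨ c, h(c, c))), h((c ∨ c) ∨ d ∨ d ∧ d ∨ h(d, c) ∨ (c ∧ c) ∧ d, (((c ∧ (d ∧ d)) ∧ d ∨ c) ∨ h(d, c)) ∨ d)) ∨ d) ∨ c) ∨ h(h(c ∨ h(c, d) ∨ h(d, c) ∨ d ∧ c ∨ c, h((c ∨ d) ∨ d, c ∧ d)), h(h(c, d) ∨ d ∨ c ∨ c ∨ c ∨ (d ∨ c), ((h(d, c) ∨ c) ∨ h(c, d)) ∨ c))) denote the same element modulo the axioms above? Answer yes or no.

Answer: yes — both canonical forms are c ∨ c ∨ d ∨ h(h(c ∨ c ∨ c ∧ d ∨ h(c, d) ∨ h(d, c), h(c ∨ d ∨ d, c ∧ d)), h(c ∨ c ∨ c ∨ c ∨ d ∨ d ∨ h(c, d), c ∨ c ∨ h(c, d) ∨ h(d, c))) ∨ h(h(h(c ∨ c, c ∧ c ∧ c ∧ c), h(c ∨ c ∨ d ∨ d, h(c, c))), h(c ∨ c ∨ c ∧ c ∧ d ∨ d ∨ d ∧ d ∨ h(d, c), c ∨ c ∧ d ∧ d ∧ d ∨ d ∨ h(d, c)))

Derivation:
Left:  h(h(c ∨ h(c, d) ∨ c ∧ d ∨ h(d, c) ∨ c, h(d ∨ d ∨ c, d ∧ c)), h(((c ∨ (c ∨ c)) ∨ h(c, d)) ∨ c ∨ (d ∨ d), h(c, d) ∨ (h(d, c) ∨ c) ∨ c)) ∨ h(h(h(c ∨ c, c ∧ c ∧ c ∧ c), h(c ∨ d ∨ c ∨ d, h(c, c))), h(c ∧ c ∧ d ∨ (h(d, c) ∨ ((c ∨ d ∧ d) ∨ c)) ∨ d, (h(d, c) ∨ d) ∨ c ∨ (d ∧ c) ∧ (d ∧ d))) ∨ c ∨ (d ∨ c)
  Un-nest:  h(h(c ∨ c ∨ c ∧ d ∨ h(c, d) ∨ h(d, c), h(c ∨ d ∨ d, c ∧ d)), h(c ∨ c ∨ c ∨ c ∨ d ∨ d ∨ h(c, d), c ∨ c ∨ h(c, d) ∨ h(d, c))) ∨ h(h(h(c ∨ c, c ∧ c ∧ c ∧ c), h(c ∨ c ∨ d ∨ d, h(c, c))), h(c ∨ c ∨ c ∧ c ∧ d ∨ d ∨ d ∧ d ∨ h(d, c), c ∨ c ∧ d ∧ d ∧ d ∨ d ∨ h(d, c))) ∨ c ∨ d ∨ c
  Sort:  c ∨ c ∨ d ∨ h(h(c ∨ c ∨ c ∧ d ∨ h(c, d) ∨ h(d, c), h(c ∨ d ∨ d, c ∧ d)), h(c ∨ c ∨ c ∨ c ∨ d ∨ d ∨ h(c, d), c ∨ c ∨ h(c, d) ∨ h(d, c))) ∨ h(h(h(c ∨ c, c ∧ c ∧ c ∧ c), h(c ∨ c ∨ d ∨ d, h(c, c))), h(c ∨ c ∨ c ∧ c ∧ d ∨ d ∨ d ∧ d ∨ h(d, c), c ∨ c ∧ d ∧ d ∧ d ∨ d ∨ h(d, c)))
Right:  c ∨ (((h(h(h(c ∨ c, c ∧ c ∧ c ∧ c), h(d ∨ c ∨ d ∨ c, h(c, c))), h((c ∨ c) ∨ d ∨ d ∧ d ∨ h(d, c) ∨ (c ∧ c) ∧ d, (((c ∧ (d ∧ d)) ∧ d ∨ c) ∨ h(d, c)) ∨ d)) ∨ d) ∨ c) ∨ h(h(c ∨ h(c, d) ∨ h(d, c) ∨ d ∧ c ∨ c, h((c ∨ d) ∨ d, c ∧ d)), h(h(c, d) ∨ d ∨ c ∨ c ∨ c ∨ (d ∨ c), ((h(d, c) ∨ c) ∨ h(c, d)) ∨ c)))
  Merge nested applications:  c ∨ h(h(h(c ∨ c, c ∧ c ∧ c ∧ c), h(c ∨ c ∨ d ∨ d, h(c, c))), h(c ∨ c ∨ c ∧ c ∧ d ∨ d ∨ d ∧ d ∨ h(d, c), c ∨ c ∧ d ∧ d ∧ d ∨ d ∨ h(d, c))) ∨ d ∨ c ∨ h(h(c ∨ c ∨ c ∧ d ∨ h(c, d) ∨ h(d, c), h(c ∨ d ∨ d, c ∧ d)), h(c ∨ c ∨ c ∨ c ∨ d ∨ d ∨ h(c, d), c ∨ c ∨ h(c, d) ∨ h(d, c)))
  Order the arguments:  c ∨ c ∨ d ∨ h(h(c ∨ c ∨ c ∧ d ∨ h(c, d) ∨ h(d, c), h(c ∨ d ∨ d, c ∧ d)), h(c ∨ c ∨ c ∨ c ∨ d ∨ d ∨ h(c, d), c ∨ c ∨ h(c, d) ∨ h(d, c))) ∨ h(h(h(c ∨ c, c ∧ c ∧ c ∧ c), h(c ∨ c ∨ d ∨ d, h(c, c))), h(c ∨ c ∨ c ∧ c ∧ d ∨ d ∨ d ∧ d ∨ h(d, c), c ∨ c ∧ d ∧ d ∧ d ∨ d ∨ h(d, c)))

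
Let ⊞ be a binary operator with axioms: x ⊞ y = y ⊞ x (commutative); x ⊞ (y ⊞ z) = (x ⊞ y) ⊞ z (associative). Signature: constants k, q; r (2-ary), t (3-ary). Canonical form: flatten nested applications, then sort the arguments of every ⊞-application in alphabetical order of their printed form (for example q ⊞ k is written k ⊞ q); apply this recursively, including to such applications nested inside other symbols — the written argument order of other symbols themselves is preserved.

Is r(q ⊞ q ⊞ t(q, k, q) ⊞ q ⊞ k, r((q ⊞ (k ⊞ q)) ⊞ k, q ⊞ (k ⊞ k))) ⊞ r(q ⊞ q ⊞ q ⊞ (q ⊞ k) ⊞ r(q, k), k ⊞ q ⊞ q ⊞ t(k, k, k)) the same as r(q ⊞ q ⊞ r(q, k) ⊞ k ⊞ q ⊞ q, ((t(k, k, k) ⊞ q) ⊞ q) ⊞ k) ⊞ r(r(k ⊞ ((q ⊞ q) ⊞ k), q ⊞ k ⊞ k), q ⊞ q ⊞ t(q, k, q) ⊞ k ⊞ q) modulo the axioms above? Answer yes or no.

Answer: no — r(k ⊞ q ⊞ q ⊞ q ⊞ q ⊞ r(q, k), k ⊞ q ⊞ q ⊞ t(k, k, k)) ⊞ r(k ⊞ q ⊞ q ⊞ q ⊞ t(q, k, q), r(k ⊞ k ⊞ q ⊞ q, k ⊞ k ⊞ q)) vs r(k ⊞ q ⊞ q ⊞ q ⊞ q ⊞ r(q, k), k ⊞ q ⊞ q ⊞ t(k, k, k)) ⊞ r(r(k ⊞ k ⊞ q ⊞ q, k ⊞ k ⊞ q), k ⊞ q ⊞ q ⊞ q ⊞ t(q, k, q))

Derivation:
Left:  r(q ⊞ q ⊞ t(q, k, q) ⊞ q ⊞ k, r((q ⊞ (k ⊞ q)) ⊞ k, q ⊞ (k ⊞ k))) ⊞ r(q ⊞ q ⊞ q ⊞ (q ⊞ k) ⊞ r(q, k), k ⊞ q ⊞ q ⊞ t(k, k, k))
  Canonicalize subterm:  r(q ⊞ q ⊞ t(q, k, q) ⊞ q ⊞ k, r((q ⊞ (k ⊞ q)) ⊞ k, q ⊞ (k ⊞ k)))  →  r(k ⊞ q ⊞ q ⊞ q ⊞ t(q, k, q), r(k ⊞ k ⊞ q ⊞ q, k ⊞ k ⊞ q))
  Canonicalize subterm:  r(q ⊞ q ⊞ q ⊞ (q ⊞ k) ⊞ r(q, k), k ⊞ q ⊞ q ⊞ t(k, k, k))  →  r(k ⊞ q ⊞ q ⊞ q ⊞ q ⊞ r(q, k), k ⊞ q ⊞ q ⊞ t(k, k, k))
  Sort:  r(k ⊞ q ⊞ q ⊞ q ⊞ q ⊞ r(q, k), k ⊞ q ⊞ q ⊞ t(k, k, k)) ⊞ r(k ⊞ q ⊞ q ⊞ q ⊞ t(q, k, q), r(k ⊞ k ⊞ q ⊞ q, k ⊞ k ⊞ q))
Right:  r(q ⊞ q ⊞ r(q, k) ⊞ k ⊞ q ⊞ q, ((t(k, k, k) ⊞ q) ⊞ q) ⊞ k) ⊞ r(r(k ⊞ ((q ⊞ q) ⊞ k), q ⊞ k ⊞ k), q ⊞ q ⊞ t(q, k, q) ⊞ k ⊞ q)
  Inside:  r(q ⊞ q ⊞ r(q, k) ⊞ k ⊞ q ⊞ q, ((t(k, k, k) ⊞ q) ⊞ q) ⊞ k)  →  r(k ⊞ q ⊞ q ⊞ q ⊞ q ⊞ r(q, k), k ⊞ q ⊞ q ⊞ t(k, k, k))
  Canonicalize subterm:  r(r(k ⊞ ((q ⊞ q) ⊞ k), q ⊞ k ⊞ k), q ⊞ q ⊞ t(q, k, q) ⊞ k ⊞ q)  →  r(r(k ⊞ k ⊞ q ⊞ q, k ⊞ k ⊞ q), k ⊞ q ⊞ q ⊞ q ⊞ t(q, k, q))
  Order the arguments:  r(k ⊞ q ⊞ q ⊞ q ⊞ q ⊞ r(q, k), k ⊞ q ⊞ q ⊞ t(k, k, k)) ⊞ r(r(k ⊞ k ⊞ q ⊞ q, k ⊞ k ⊞ q), k ⊞ q ⊞ q ⊞ q ⊞ t(q, k, q))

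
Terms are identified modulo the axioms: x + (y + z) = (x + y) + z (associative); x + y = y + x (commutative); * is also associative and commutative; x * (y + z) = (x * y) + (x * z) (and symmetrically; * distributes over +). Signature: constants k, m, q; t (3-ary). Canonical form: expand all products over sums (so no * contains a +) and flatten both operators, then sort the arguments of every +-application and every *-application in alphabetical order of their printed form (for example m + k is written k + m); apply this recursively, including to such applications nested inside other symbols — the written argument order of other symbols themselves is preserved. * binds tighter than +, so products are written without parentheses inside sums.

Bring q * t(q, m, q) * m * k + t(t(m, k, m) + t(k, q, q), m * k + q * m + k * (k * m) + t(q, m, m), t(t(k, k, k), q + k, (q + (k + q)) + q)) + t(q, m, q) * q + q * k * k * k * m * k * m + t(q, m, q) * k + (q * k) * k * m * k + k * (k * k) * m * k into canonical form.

Merge nested applications:  k * m * q * t(q, m, q) + t(t(k, q, q) + t(m, k, m), k * k * m + k * m + m * q + t(q, m, m), t(t(k, k, k), k + q, k + q + q + q)) + q * t(q, m, q) + k * k * k * k * m * m * q + k * t(q, m, q) + k * k * k * m * q + k * k * k * k * m
Sort arguments:  k * k * k * k * m + k * k * k * k * m * m * q + k * k * k * m * q + k * m * q * t(q, m, q) + k * t(q, m, q) + q * t(q, m, q) + t(t(k, q, q) + t(m, k, m), k * k * m + k * m + m * q + t(q, m, m), t(t(k, k, k), k + q, k + q + q + q))

Answer: k * k * k * k * m + k * k * k * k * m * m * q + k * k * k * m * q + k * m * q * t(q, m, q) + k * t(q, m, q) + q * t(q, m, q) + t(t(k, q, q) + t(m, k, m), k * k * m + k * m + m * q + t(q, m, m), t(t(k, k, k), k + q, k + q + q + q))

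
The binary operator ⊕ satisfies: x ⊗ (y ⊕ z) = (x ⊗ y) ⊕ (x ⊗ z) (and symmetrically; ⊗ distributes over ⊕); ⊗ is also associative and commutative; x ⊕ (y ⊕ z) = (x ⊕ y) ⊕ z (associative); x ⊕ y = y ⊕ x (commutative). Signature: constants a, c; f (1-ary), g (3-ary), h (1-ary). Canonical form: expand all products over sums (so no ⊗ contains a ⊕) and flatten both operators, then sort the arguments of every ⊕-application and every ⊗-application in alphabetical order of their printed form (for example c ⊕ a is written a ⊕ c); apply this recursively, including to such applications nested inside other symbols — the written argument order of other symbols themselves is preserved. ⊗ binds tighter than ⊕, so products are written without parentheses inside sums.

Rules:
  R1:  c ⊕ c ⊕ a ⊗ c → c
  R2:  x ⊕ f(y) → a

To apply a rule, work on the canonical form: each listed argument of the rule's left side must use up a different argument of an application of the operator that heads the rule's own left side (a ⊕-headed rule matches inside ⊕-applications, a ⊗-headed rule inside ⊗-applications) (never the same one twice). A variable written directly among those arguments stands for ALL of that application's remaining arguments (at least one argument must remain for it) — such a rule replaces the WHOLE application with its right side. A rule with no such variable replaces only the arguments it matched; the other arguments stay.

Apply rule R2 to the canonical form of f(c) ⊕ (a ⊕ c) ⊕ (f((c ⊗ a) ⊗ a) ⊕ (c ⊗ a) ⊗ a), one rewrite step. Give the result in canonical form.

Answer: a

Derivation:
Canonical form:  a ⊕ a ⊗ a ⊗ c ⊕ c ⊕ f(a ⊗ a ⊗ c) ⊕ f(c)
R2 matches:  uses f(a ⊗ a ⊗ c);  x := a ⊕ a ⊗ a ⊗ c ⊕ c ⊕ f(c), y := a ⊗ a ⊗ c
The extension variable absorbs all remaining arguments, so the whole application is rewritten.
New term:  a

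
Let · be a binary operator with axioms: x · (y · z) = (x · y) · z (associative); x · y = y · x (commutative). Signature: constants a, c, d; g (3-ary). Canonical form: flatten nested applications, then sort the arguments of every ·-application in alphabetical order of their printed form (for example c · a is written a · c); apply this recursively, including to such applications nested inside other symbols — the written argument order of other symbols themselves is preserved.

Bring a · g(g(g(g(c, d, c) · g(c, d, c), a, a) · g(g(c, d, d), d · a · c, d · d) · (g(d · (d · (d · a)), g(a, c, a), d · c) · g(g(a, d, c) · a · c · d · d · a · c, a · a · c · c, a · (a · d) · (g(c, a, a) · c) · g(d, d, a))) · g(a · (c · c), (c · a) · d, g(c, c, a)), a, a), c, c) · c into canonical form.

Inside:  g(g(g(g(c, d, c) · g(c, d, c), a, a) · g(g(c, d, d), d · a · c, d · d) · (g(d · (d · (d · a)), g(a, c, a), d · c) · g(g(a, d, c) · a · c · d · d · a · c, a · a · c · c, a · (a · d) · (g(c, a, a) · c) · g(d, d, a))) · g(a · (c · c), (c · a) · d, g(c, c, a)), a, a), c, c)  →  g(g(g(a · a · c · c · d · d · g(a, d, c), a · a · c · c, a · a · c · d · g(c, a, a) · g(d, d, a)) · g(a · c · c, a · c · d, g(c, c, a)) · g(a · d · d · d, g(a, c, a), c · d) · g(g(c, d, c) · g(c, d, c), a, a) · g(g(c, d, d), a · c · d, d · d), a, a), c, c)
Order the arguments:  a · c · g(g(g(a · a · c · c · d · d · g(a, d, c), a · a · c · c, a · a · c · d · g(c, a, a) · g(d, d, a)) · g(a · c · c, a · c · d, g(c, c, a)) · g(a · d · d · d, g(a, c, a), c · d) · g(g(c, d, c) · g(c, d, c), a, a) · g(g(c, d, d), a · c · d, d · d), a, a), c, c)

Answer: a · c · g(g(g(a · a · c · c · d · d · g(a, d, c), a · a · c · c, a · a · c · d · g(c, a, a) · g(d, d, a)) · g(a · c · c, a · c · d, g(c, c, a)) · g(a · d · d · d, g(a, c, a), c · d) · g(g(c, d, c) · g(c, d, c), a, a) · g(g(c, d, d), a · c · d, d · d), a, a), c, c)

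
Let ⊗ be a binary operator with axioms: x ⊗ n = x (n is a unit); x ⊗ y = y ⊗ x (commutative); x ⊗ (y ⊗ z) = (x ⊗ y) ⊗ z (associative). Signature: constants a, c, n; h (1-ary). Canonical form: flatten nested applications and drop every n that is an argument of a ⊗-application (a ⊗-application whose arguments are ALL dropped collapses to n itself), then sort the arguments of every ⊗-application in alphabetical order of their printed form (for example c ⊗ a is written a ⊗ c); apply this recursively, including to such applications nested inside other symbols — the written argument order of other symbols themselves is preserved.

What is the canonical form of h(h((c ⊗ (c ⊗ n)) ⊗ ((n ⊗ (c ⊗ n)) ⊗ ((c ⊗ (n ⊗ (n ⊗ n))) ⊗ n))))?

Answer: h(h(c ⊗ c ⊗ c ⊗ c))

Derivation:
Focus inside:  (c ⊗ (c ⊗ n)) ⊗ ((n ⊗ (c ⊗ n)) ⊗ ((c ⊗ (n ⊗ (n ⊗ n))) ⊗ n))
Flatten:  c ⊗ c ⊗ n ⊗ n ⊗ c ⊗ n ⊗ c ⊗ n ⊗ n ⊗ n ⊗ n
Drop the unit:  drop n (×7)
Order the arguments:  c ⊗ c ⊗ c ⊗ c
Reassemble:  h(h(c ⊗ c ⊗ c ⊗ c))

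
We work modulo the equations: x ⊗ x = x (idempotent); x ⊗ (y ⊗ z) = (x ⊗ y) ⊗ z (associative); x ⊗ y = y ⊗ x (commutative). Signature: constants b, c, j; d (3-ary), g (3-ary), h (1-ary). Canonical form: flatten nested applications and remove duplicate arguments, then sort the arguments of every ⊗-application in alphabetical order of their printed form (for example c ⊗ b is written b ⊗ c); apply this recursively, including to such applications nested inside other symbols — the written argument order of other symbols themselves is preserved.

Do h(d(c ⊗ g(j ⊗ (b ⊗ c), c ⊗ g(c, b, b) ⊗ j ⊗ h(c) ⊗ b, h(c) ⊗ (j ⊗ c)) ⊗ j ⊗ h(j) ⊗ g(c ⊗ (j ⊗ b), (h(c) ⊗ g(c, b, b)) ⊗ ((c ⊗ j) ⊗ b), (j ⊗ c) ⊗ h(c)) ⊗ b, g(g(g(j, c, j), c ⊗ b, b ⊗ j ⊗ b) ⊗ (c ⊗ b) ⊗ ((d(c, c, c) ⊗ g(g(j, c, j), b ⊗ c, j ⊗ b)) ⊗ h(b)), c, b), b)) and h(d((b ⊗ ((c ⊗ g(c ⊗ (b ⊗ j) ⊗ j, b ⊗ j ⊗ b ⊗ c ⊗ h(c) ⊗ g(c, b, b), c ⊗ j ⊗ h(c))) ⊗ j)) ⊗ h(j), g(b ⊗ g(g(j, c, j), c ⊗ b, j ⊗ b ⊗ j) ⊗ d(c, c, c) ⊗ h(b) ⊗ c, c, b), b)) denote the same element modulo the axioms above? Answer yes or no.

Left:  h(d(c ⊗ g(j ⊗ (b ⊗ c), c ⊗ g(c, b, b) ⊗ j ⊗ h(c) ⊗ b, h(c) ⊗ (j ⊗ c)) ⊗ j ⊗ h(j) ⊗ g(c ⊗ (j ⊗ b), (h(c) ⊗ g(c, b, b)) ⊗ ((c ⊗ j) ⊗ b), (j ⊗ c) ⊗ h(c)) ⊗ b, g(g(g(j, c, j), c ⊗ b, b ⊗ j ⊗ b) ⊗ (c ⊗ b) ⊗ ((d(c, c, c) ⊗ g(g(j, c, j), b ⊗ c, j ⊗ b)) ⊗ h(b)), c, b), b))
  Work inside:  c ⊗ g(j ⊗ (b ⊗ c), c ⊗ g(c, b, b) ⊗ j ⊗ h(c) ⊗ b, h(c) ⊗ (j ⊗ c)) ⊗ j ⊗ h(j) ⊗ g(c ⊗ (j ⊗ b), (h(c) ⊗ g(c, b, b)) ⊗ ((c ⊗ j) ⊗ b), (j ⊗ c) ⊗ h(c)) ⊗ b
  Inside:  g(j ⊗ (b ⊗ c), c ⊗ g(c, b, b) ⊗ j ⊗ h(c) ⊗ b, h(c) ⊗ (j ⊗ c))  →  g(b ⊗ c ⊗ j, b ⊗ c ⊗ g(c, b, b) ⊗ h(c) ⊗ j, c ⊗ h(c) ⊗ j)
  Simplify inside:  g(c ⊗ (j ⊗ b), (h(c) ⊗ g(c, b, b)) ⊗ ((c ⊗ j) ⊗ b), (j ⊗ c) ⊗ h(c))  →  g(b ⊗ c ⊗ j, b ⊗ c ⊗ g(c, b, b) ⊗ h(c) ⊗ j, c ⊗ h(c) ⊗ j)
  Drop duplicates:  drop duplicate g(b ⊗ c ⊗ j, b ⊗ c ⊗ g(c, b, b) ⊗ h(c) ⊗ j, c ⊗ h(c) ⊗ j)
  Sort arguments:  b ⊗ c ⊗ g(b ⊗ c ⊗ j, b ⊗ c ⊗ g(c, b, b) ⊗ h(c) ⊗ j, c ⊗ h(c) ⊗ j) ⊗ h(j) ⊗ j
  Rebuild:  h(d(b ⊗ c ⊗ g(b ⊗ c ⊗ j, b ⊗ c ⊗ g(c, b, b) ⊗ h(c) ⊗ j, c ⊗ h(c) ⊗ j) ⊗ h(j) ⊗ j, g(b ⊗ c ⊗ d(c, c, c) ⊗ g(g(j, c, j), b ⊗ c, b ⊗ j) ⊗ h(b), c, b), b))
Right:  h(d((b ⊗ ((c ⊗ g(c ⊗ (b ⊗ j) ⊗ j, b ⊗ j ⊗ b ⊗ c ⊗ h(c) ⊗ g(c, b, b), c ⊗ j ⊗ h(c))) ⊗ j)) ⊗ h(j), g(b ⊗ g(g(j, c, j), c ⊗ b, j ⊗ b ⊗ j) ⊗ d(c, c, c) ⊗ h(b) ⊗ c, c, b), b))
  Descend into:  (b ⊗ ((c ⊗ g(c ⊗ (b ⊗ j) ⊗ j, b ⊗ j ⊗ b ⊗ c ⊗ h(c) ⊗ g(c, b, b), c ⊗ j ⊗ h(c))) ⊗ j)) ⊗ h(j)
  Merge nested applications:  b ⊗ c ⊗ g(c ⊗ (b ⊗ j) ⊗ j, b ⊗ j ⊗ b ⊗ c ⊗ h(c) ⊗ g(c, b, b), c ⊗ j ⊗ h(c)) ⊗ j ⊗ h(j)
  Canonicalize subterm:  g(c ⊗ (b ⊗ j) ⊗ j, b ⊗ j ⊗ b ⊗ c ⊗ h(c) ⊗ g(c, b, b), c ⊗ j ⊗ h(c))  →  g(b ⊗ c ⊗ j, b ⊗ c ⊗ g(c, b, b) ⊗ h(c) ⊗ j, c ⊗ h(c) ⊗ j)
  Sort arguments:  b ⊗ c ⊗ g(b ⊗ c ⊗ j, b ⊗ c ⊗ g(c, b, b) ⊗ h(c) ⊗ j, c ⊗ h(c) ⊗ j) ⊗ h(j) ⊗ j
  Rebuild:  h(d(b ⊗ c ⊗ g(b ⊗ c ⊗ j, b ⊗ c ⊗ g(c, b, b) ⊗ h(c) ⊗ j, c ⊗ h(c) ⊗ j) ⊗ h(j) ⊗ j, g(b ⊗ c ⊗ d(c, c, c) ⊗ g(g(j, c, j), b ⊗ c, b ⊗ j) ⊗ h(b), c, b), b))

Answer: yes — both canonical forms are h(d(b ⊗ c ⊗ g(b ⊗ c ⊗ j, b ⊗ c ⊗ g(c, b, b) ⊗ h(c) ⊗ j, c ⊗ h(c) ⊗ j) ⊗ h(j) ⊗ j, g(b ⊗ c ⊗ d(c, c, c) ⊗ g(g(j, c, j), b ⊗ c, b ⊗ j) ⊗ h(b), c, b), b))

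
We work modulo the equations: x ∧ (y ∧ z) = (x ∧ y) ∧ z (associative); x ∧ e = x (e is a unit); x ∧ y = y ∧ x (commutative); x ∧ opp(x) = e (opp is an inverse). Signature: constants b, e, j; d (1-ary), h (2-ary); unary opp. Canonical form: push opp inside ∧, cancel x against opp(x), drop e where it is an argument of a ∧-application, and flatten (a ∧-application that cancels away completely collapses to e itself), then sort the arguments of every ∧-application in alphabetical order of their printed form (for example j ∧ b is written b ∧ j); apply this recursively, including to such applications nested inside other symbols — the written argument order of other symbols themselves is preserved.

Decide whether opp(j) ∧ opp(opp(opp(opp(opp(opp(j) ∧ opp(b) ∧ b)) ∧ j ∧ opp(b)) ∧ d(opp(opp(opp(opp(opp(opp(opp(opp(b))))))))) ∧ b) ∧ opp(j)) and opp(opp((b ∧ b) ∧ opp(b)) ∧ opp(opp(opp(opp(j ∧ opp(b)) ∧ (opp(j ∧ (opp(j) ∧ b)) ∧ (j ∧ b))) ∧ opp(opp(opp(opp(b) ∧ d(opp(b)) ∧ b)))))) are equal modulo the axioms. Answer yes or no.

Answer: no — b ∧ b ∧ d(b) vs b ∧ b ∧ d(opp(b))

Derivation:
Left:  opp(j) ∧ opp(opp(opp(opp(opp(opp(j) ∧ opp(b) ∧ b)) ∧ j ∧ opp(b)) ∧ d(opp(opp(opp(opp(opp(opp(opp(opp(b))))))))) ∧ b) ∧ opp(j))
  Push opp inside:  distribute opp over ∧ and collapse double opp
  Cancel:  j cancels
  Collect:  b ∧ b ∧ d(b)
Right:  opp(opp((b ∧ b) ∧ opp(b)) ∧ opp(opp(opp(opp(j ∧ opp(b)) ∧ (opp(j ∧ (opp(j) ∧ b)) ∧ (j ∧ b))) ∧ opp(opp(opp(opp(b) ∧ d(opp(b)) ∧ b))))))
  Push opp inside:  distribute opp over ∧ and collapse double opp
  Cancel:  j cancels
  Collect:  b ∧ b ∧ d(opp(b))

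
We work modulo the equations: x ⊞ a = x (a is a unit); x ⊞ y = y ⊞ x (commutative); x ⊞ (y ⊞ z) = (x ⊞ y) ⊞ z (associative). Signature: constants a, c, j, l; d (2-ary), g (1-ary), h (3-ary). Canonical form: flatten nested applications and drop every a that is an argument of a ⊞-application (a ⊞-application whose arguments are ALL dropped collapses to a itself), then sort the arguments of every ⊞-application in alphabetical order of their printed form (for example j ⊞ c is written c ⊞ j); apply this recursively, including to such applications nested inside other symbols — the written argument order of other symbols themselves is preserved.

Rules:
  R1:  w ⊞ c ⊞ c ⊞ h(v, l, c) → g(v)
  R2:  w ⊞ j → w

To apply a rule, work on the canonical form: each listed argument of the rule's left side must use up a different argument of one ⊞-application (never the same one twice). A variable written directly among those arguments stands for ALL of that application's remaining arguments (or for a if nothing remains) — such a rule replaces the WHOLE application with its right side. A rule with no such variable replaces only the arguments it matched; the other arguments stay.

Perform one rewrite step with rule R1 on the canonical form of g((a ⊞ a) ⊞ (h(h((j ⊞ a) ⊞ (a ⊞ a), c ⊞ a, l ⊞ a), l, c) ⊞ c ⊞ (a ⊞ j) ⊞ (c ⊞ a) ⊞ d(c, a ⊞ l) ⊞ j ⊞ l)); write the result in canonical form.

Canonical form:  g(c ⊞ c ⊞ d(c, l) ⊞ h(h(j, c, l), l, c) ⊞ j ⊞ j ⊞ l)
R1 matches:  uses c, c, h(h(j, c, l), l, c);  v := h(j, c, l), w := d(c, l) ⊞ j ⊞ j ⊞ l
The extension variable absorbs all remaining arguments, so the whole application is rewritten.
Result:  g(g(h(j, c, l)))

Answer: g(g(h(j, c, l)))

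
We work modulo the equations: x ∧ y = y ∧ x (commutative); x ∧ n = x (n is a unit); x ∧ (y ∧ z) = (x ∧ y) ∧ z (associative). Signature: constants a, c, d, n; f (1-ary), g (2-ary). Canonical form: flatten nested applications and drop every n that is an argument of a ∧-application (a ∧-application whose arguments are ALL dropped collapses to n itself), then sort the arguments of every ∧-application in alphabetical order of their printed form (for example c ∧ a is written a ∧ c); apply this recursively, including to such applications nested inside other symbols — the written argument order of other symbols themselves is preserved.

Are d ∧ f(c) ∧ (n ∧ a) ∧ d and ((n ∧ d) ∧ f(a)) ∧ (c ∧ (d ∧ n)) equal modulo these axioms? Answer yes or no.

Answer: no — a ∧ d ∧ d ∧ f(c) vs c ∧ d ∧ d ∧ f(a)

Derivation:
Left:  d ∧ f(c) ∧ (n ∧ a) ∧ d
  Merge nested applications:  d ∧ f(c) ∧ n ∧ a ∧ d
  Units out:  drop n
  Order the arguments:  a ∧ d ∧ d ∧ f(c)
Right:  ((n ∧ d) ∧ f(a)) ∧ (c ∧ (d ∧ n))
  Un-nest:  n ∧ d ∧ f(a) ∧ c ∧ d ∧ n
  Units out:  drop n (×2)
  Sort:  c ∧ d ∧ d ∧ f(a)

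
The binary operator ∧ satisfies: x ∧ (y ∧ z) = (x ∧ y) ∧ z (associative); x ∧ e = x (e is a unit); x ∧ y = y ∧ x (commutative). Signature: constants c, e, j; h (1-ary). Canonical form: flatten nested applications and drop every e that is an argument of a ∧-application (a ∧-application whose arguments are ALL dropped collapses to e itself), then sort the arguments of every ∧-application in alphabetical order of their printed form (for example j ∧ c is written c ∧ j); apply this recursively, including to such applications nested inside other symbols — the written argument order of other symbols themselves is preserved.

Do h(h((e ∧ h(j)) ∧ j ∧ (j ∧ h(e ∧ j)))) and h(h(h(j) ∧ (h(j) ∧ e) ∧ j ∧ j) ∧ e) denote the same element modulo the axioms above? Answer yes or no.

Answer: yes — both canonical forms are h(h(h(j) ∧ h(j) ∧ j ∧ j))

Derivation:
Left:  h(h((e ∧ h(j)) ∧ j ∧ (j ∧ h(e ∧ j))))
  Descend into:  (e ∧ h(j)) ∧ j ∧ (j ∧ h(e ∧ j))
  Merge nested applications:  e ∧ h(j) ∧ j ∧ j ∧ h(e ∧ j)
  Canonicalize subterm:  h(e ∧ j)  →  h(j)
  Unit:  drop e
  Sort:  h(j) ∧ h(j) ∧ j ∧ j
  Reassemble:  h(h(h(j) ∧ h(j) ∧ j ∧ j))
Right:  h(h(h(j) ∧ (h(j) ∧ e) ∧ j ∧ j) ∧ e)
  Descend into:  h(h(j) ∧ (h(j) ∧ e) ∧ j ∧ j) ∧ e
  Canonicalize subterm:  h(h(j) ∧ (h(j) ∧ e) ∧ j ∧ j)  →  h(h(j) ∧ h(j) ∧ j ∧ j)
  Unit:  drop e
  Sort arguments:  h(h(j) ∧ h(j) ∧ j ∧ j)
  Reassemble:  h(h(h(j) ∧ h(j) ∧ j ∧ j))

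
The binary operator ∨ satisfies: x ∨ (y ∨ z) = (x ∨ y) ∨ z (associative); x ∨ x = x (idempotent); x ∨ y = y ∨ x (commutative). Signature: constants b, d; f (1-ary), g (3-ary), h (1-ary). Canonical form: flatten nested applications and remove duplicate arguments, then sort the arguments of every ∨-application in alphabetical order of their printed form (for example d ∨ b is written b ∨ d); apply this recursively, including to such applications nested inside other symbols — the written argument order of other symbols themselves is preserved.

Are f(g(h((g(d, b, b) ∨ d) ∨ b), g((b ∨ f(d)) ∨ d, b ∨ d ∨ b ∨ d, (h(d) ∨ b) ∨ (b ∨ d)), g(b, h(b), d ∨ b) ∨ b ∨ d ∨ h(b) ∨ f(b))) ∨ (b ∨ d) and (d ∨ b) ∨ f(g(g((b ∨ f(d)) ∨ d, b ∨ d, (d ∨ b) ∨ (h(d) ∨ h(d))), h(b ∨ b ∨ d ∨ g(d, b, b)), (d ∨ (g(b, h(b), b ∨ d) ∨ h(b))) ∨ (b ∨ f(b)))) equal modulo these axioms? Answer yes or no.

Answer: no — b ∨ d ∨ f(g(h(b ∨ d ∨ g(d, b, b)), g(b ∨ d ∨ f(d), b ∨ d, b ∨ d ∨ h(d)), b ∨ d ∨ f(b) ∨ g(b, h(b), b ∨ d) ∨ h(b))) vs b ∨ d ∨ f(g(g(b ∨ d ∨ f(d), b ∨ d, b ∨ d ∨ h(d)), h(b ∨ d ∨ g(d, b, b)), b ∨ d ∨ f(b) ∨ g(b, h(b), b ∨ d) ∨ h(b)))

Derivation:
Left:  f(g(h((g(d, b, b) ∨ d) ∨ b), g((b ∨ f(d)) ∨ d, b ∨ d ∨ b ∨ d, (h(d) ∨ b) ∨ (b ∨ d)), g(b, h(b), d ∨ b) ∨ b ∨ d ∨ h(b) ∨ f(b))) ∨ (b ∨ d)
  Un-nest:  f(g(h((g(d, b, b) ∨ d) ∨ b), g((b ∨ f(d)) ∨ d, b ∨ d ∨ b ∨ d, (h(d) ∨ b) ∨ (b ∨ d)), g(b, h(b), d ∨ b) ∨ b ∨ d ∨ h(b) ∨ f(b))) ∨ b ∨ d
  Canonicalize subterm:  f(g(h((g(d, b, b) ∨ d) ∨ b), g((b ∨ f(d)) ∨ d, b ∨ d ∨ b ∨ d, (h(d) ∨ b) ∨ (b ∨ d)), g(b, h(b), d ∨ b) ∨ b ∨ d ∨ h(b) ∨ f(b)))  →  f(g(h(b ∨ d ∨ g(d, b, b)), g(b ∨ d ∨ f(d), b ∨ d, b ∨ d ∨ h(d)), b ∨ d ∨ f(b) ∨ g(b, h(b), b ∨ d) ∨ h(b)))
  Sort arguments:  b ∨ d ∨ f(g(h(b ∨ d ∨ g(d, b, b)), g(b ∨ d ∨ f(d), b ∨ d, b ∨ d ∨ h(d)), b ∨ d ∨ f(b) ∨ g(b, h(b), b ∨ d) ∨ h(b)))
Right:  (d ∨ b) ∨ f(g(g((b ∨ f(d)) ∨ d, b ∨ d, (d ∨ b) ∨ (h(d) ∨ h(d))), h(b ∨ b ∨ d ∨ g(d, b, b)), (d ∨ (g(b, h(b), b ∨ d) ∨ h(b))) ∨ (b ∨ f(b))))
  Un-nest:  d ∨ b ∨ f(g(g((b ∨ f(d)) ∨ d, b ∨ d, (d ∨ b) ∨ (h(d) ∨ h(d))), h(b ∨ b ∨ d ∨ g(d, b, b)), (d ∨ (g(b, h(b), b ∨ d) ∨ h(b))) ∨ (b ∨ f(b))))
  Inside:  f(g(g((b ∨ f(d)) ∨ d, b ∨ d, (d ∨ b) ∨ (h(d) ∨ h(d))), h(b ∨ b ∨ d ∨ g(d, b, b)), (d ∨ (g(b, h(b), b ∨ d) ∨ h(b))) ∨ (b ∨ f(b))))  →  f(g(g(b ∨ d ∨ f(d), b ∨ d, b ∨ d ∨ h(d)), h(b ∨ d ∨ g(d, b, b)), b ∨ d ∨ f(b) ∨ g(b, h(b), b ∨ d) ∨ h(b)))
  Order the arguments:  b ∨ d ∨ f(g(g(b ∨ d ∨ f(d), b ∨ d, b ∨ d ∨ h(d)), h(b ∨ d ∨ g(d, b, b)), b ∨ d ∨ f(b) ∨ g(b, h(b), b ∨ d) ∨ h(b)))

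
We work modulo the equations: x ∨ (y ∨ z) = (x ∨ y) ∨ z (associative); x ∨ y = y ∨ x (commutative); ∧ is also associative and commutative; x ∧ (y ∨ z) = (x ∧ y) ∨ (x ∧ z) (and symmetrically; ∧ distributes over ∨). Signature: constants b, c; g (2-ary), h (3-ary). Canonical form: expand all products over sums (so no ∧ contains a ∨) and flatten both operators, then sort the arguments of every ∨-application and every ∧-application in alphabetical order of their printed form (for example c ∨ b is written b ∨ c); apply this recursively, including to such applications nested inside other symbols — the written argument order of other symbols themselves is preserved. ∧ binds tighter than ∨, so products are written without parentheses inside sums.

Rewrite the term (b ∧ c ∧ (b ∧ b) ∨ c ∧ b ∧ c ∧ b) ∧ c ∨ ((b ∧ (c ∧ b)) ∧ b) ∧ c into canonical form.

Distribute:  b ∧ b ∧ b ∧ c ∧ c ∨ b ∧ b ∧ c ∧ c ∧ c ∨ b ∧ b ∧ b ∧ c ∧ c
Sort:  b ∧ b ∧ b ∧ c ∧ c ∨ b ∧ b ∧ b ∧ c ∧ c ∨ b ∧ b ∧ c ∧ c ∧ c

Answer: b ∧ b ∧ b ∧ c ∧ c ∨ b ∧ b ∧ b ∧ c ∧ c ∨ b ∧ b ∧ c ∧ c ∧ c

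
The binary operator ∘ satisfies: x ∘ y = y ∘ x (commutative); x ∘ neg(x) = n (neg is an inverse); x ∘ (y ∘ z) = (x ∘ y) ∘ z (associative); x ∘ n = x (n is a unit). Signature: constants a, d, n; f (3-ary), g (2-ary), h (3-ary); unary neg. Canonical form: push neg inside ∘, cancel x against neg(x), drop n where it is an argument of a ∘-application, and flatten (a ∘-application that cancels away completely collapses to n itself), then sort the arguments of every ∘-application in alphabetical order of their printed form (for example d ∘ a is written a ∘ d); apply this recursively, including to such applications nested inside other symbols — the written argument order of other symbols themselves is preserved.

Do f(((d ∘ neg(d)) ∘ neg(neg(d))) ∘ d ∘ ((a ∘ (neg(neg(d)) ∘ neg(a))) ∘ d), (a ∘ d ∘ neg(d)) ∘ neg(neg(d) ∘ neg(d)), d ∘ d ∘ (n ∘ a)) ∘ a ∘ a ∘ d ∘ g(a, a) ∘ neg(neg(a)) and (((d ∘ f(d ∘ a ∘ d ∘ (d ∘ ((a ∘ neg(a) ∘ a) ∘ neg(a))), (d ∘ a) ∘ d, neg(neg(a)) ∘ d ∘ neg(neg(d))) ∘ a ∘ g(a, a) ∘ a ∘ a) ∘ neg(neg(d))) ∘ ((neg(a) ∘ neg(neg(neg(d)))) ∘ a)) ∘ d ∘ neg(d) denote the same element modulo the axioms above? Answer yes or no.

Answer: no — a ∘ a ∘ a ∘ d ∘ f(d ∘ d ∘ d ∘ d, a ∘ d ∘ d, a ∘ d ∘ d) ∘ g(a, a) vs a ∘ a ∘ a ∘ d ∘ f(a ∘ d ∘ d ∘ d, a ∘ d ∘ d, a ∘ d ∘ d) ∘ g(a, a)

Derivation:
Left:  f(((d ∘ neg(d)) ∘ neg(neg(d))) ∘ d ∘ ((a ∘ (neg(neg(d)) ∘ neg(a))) ∘ d), (a ∘ d ∘ neg(d)) ∘ neg(neg(d) ∘ neg(d)), d ∘ d ∘ (n ∘ a)) ∘ a ∘ a ∘ d ∘ g(a, a) ∘ neg(neg(a))
  Push neg inside:  distribute neg over ∘ and collapse double neg
  Collect terms:  f(d ∘ d ∘ d ∘ d, a ∘ d ∘ d, a ∘ d ∘ d) ∘ a ∘ a ∘ a ∘ d ∘ g(a, a)
  Order the arguments:  a ∘ a ∘ a ∘ d ∘ f(d ∘ d ∘ d ∘ d, a ∘ d ∘ d, a ∘ d ∘ d) ∘ g(a, a)
Right:  (((d ∘ f(d ∘ a ∘ d ∘ (d ∘ ((a ∘ neg(a) ∘ a) ∘ neg(a))), (d ∘ a) ∘ d, neg(neg(a)) ∘ d ∘ neg(neg(d))) ∘ a ∘ g(a, a) ∘ a ∘ a) ∘ neg(neg(d))) ∘ ((neg(a) ∘ neg(neg(neg(d)))) ∘ a)) ∘ d ∘ neg(d)
  Push neg inside:  distribute neg over ∘ and collapse double neg
  Collect:  d ∘ f(a ∘ d ∘ d ∘ d, a ∘ d ∘ d, a ∘ d ∘ d) ∘ a ∘ a ∘ a ∘ g(a, a)
  Sort:  a ∘ a ∘ a ∘ d ∘ f(a ∘ d ∘ d ∘ d, a ∘ d ∘ d, a ∘ d ∘ d) ∘ g(a, a)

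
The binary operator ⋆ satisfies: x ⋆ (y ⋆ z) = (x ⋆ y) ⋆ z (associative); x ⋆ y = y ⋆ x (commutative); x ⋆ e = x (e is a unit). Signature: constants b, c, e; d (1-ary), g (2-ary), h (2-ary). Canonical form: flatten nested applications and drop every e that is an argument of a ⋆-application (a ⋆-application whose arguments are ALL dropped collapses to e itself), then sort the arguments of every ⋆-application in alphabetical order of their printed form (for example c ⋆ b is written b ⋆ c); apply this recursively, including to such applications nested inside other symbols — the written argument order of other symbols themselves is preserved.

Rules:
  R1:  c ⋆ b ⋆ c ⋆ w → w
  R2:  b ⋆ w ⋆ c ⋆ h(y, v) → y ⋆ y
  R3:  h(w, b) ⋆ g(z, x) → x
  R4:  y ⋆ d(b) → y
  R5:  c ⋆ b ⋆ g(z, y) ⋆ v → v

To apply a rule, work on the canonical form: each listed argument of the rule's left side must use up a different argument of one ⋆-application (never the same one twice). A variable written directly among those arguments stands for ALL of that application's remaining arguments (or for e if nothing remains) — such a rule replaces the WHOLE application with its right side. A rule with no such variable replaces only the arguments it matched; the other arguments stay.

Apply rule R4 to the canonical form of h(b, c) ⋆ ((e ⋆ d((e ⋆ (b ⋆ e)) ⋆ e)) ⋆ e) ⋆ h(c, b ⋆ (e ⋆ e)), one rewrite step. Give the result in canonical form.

Answer: h(b, c) ⋆ h(c, b)

Derivation:
Canonical form:  d(b) ⋆ h(b, c) ⋆ h(c, b)
R4 matches:  uses d(b);  y := h(b, c) ⋆ h(c, b)
The extension variable absorbs all remaining arguments, so the whole application is rewritten.
Result:  h(b, c) ⋆ h(c, b)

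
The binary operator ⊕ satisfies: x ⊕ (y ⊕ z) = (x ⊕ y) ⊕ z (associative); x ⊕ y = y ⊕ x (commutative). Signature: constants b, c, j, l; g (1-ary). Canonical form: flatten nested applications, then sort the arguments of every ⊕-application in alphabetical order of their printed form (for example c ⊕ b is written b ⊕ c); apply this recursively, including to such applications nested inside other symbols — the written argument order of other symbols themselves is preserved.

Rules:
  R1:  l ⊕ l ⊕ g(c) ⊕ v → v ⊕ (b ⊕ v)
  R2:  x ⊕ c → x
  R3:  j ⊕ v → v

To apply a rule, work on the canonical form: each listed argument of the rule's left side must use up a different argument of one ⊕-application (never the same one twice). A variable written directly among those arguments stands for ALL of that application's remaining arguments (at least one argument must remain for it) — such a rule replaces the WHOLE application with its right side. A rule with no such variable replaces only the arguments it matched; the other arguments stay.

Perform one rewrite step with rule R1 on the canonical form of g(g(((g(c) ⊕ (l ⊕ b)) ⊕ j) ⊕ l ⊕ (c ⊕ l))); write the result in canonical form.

Answer: g(g(b ⊕ b ⊕ b ⊕ c ⊕ c ⊕ j ⊕ j ⊕ l ⊕ l))

Derivation:
Canonical form:  g(g(b ⊕ c ⊕ g(c) ⊕ j ⊕ l ⊕ l ⊕ l))
Apply R1:  consuming g(c), l, l;  v := b ⊕ c ⊕ j ⊕ l
The extension variable absorbs all remaining arguments, so the whole application is rewritten.
Giving:  g(g(b ⊕ b ⊕ b ⊕ c ⊕ c ⊕ j ⊕ j ⊕ l ⊕ l))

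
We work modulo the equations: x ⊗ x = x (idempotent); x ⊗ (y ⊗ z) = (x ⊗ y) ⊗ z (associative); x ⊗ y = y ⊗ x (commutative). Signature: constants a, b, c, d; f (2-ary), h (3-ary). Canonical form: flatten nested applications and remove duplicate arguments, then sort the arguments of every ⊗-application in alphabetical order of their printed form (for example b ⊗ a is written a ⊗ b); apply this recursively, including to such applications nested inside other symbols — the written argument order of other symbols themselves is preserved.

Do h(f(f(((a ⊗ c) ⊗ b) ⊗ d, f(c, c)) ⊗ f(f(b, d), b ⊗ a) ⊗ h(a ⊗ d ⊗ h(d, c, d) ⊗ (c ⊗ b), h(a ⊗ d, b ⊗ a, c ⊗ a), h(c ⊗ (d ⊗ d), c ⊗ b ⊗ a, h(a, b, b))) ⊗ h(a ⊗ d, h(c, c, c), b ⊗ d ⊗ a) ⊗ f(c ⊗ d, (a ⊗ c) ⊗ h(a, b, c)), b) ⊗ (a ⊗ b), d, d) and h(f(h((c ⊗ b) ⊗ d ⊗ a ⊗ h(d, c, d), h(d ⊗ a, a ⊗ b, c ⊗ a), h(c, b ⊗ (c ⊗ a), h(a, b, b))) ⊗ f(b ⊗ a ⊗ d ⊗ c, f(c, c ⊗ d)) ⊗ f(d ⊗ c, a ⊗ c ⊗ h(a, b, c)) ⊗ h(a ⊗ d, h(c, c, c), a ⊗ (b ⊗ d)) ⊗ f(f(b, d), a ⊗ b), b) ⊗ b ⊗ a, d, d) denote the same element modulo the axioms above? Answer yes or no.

Left:  h(f(f(((a ⊗ c) ⊗ b) ⊗ d, f(c, c)) ⊗ f(f(b, d), b ⊗ a) ⊗ h(a ⊗ d ⊗ h(d, c, d) ⊗ (c ⊗ b), h(a ⊗ d, b ⊗ a, c ⊗ a), h(c ⊗ (d ⊗ d), c ⊗ b ⊗ a, h(a, b, b))) ⊗ h(a ⊗ d, h(c, c, c), b ⊗ d ⊗ a) ⊗ f(c ⊗ d, (a ⊗ c) ⊗ h(a, b, c)), b) ⊗ (a ⊗ b), d, d)
  Descend into:  f(f(((a ⊗ c) ⊗ b) ⊗ d, f(c, c)) ⊗ f(f(b, d), b ⊗ a) ⊗ h(a ⊗ d ⊗ h(d, c, d) ⊗ (c ⊗ b), h(a ⊗ d, b ⊗ a, c ⊗ a), h(c ⊗ (d ⊗ d), c ⊗ b ⊗ a, h(a, b, b))) ⊗ h(a ⊗ d, h(c, c, c), b ⊗ d ⊗ a) ⊗ f(c ⊗ d, (a ⊗ c) ⊗ h(a, b, c)), b) ⊗ (a ⊗ b)
  Flatten:  f(f(((a ⊗ c) ⊗ b) ⊗ d, f(c, c)) ⊗ f(f(b, d), b ⊗ a) ⊗ h(a ⊗ d ⊗ h(d, c, d) ⊗ (c ⊗ b), h(a ⊗ d, b ⊗ a, c ⊗ a), h(c ⊗ (d ⊗ d), c ⊗ b ⊗ a, h(a, b, b))) ⊗ h(a ⊗ d, h(c, c, c), b ⊗ d ⊗ a) ⊗ f(c ⊗ d, (a ⊗ c) ⊗ h(a, b, c)), b) ⊗ a ⊗ b
  Simplify inside:  f(f(((a ⊗ c) ⊗ b) ⊗ d, f(c, c)) ⊗ f(f(b, d), b ⊗ a) ⊗ h(a ⊗ d ⊗ h(d, c, d) ⊗ (c ⊗ b), h(a ⊗ d, b ⊗ a, c ⊗ a), h(c ⊗ (d ⊗ d), c ⊗ b ⊗ a, h(a, b, b))) ⊗ h(a ⊗ d, h(c, c, c), b ⊗ d ⊗ a) ⊗ f(c ⊗ d, (a ⊗ c) ⊗ h(a, b, c)), b)  →  f(f(a ⊗ b ⊗ c ⊗ d, f(c, c)) ⊗ f(c ⊗ d, a ⊗ c ⊗ h(a, b, c)) ⊗ f(f(b, d), a ⊗ b) ⊗ h(a ⊗ b ⊗ c ⊗ d ⊗ h(d, c, d), h(a ⊗ d, a ⊗ b, a ⊗ c), h(c ⊗ d, a ⊗ b ⊗ c, h(a, b, b))) ⊗ h(a ⊗ d, h(c, c, c), a ⊗ b ⊗ d), b)
  Sort arguments:  a ⊗ b ⊗ f(f(a ⊗ b ⊗ c ⊗ d, f(c, c)) ⊗ f(c ⊗ d, a ⊗ c ⊗ h(a, b, c)) ⊗ f(f(b, d), a ⊗ b) ⊗ h(a ⊗ b ⊗ c ⊗ d ⊗ h(d, c, d), h(a ⊗ d, a ⊗ b, a ⊗ c), h(c ⊗ d, a ⊗ b ⊗ c, h(a, b, b))) ⊗ h(a ⊗ d, h(c, c, c), a ⊗ b ⊗ d), b)
  Rebuild:  h(a ⊗ b ⊗ f(f(a ⊗ b ⊗ c ⊗ d, f(c, c)) ⊗ f(c ⊗ d, a ⊗ c ⊗ h(a, b, c)) ⊗ f(f(b, d), a ⊗ b) ⊗ h(a ⊗ b ⊗ c ⊗ d ⊗ h(d, c, d), h(a ⊗ d, a ⊗ b, a ⊗ c), h(c ⊗ d, a ⊗ b ⊗ c, h(a, b, b))) ⊗ h(a ⊗ d, h(c, c, c), a ⊗ b ⊗ d), b), d, d)
Right:  h(f(h((c ⊗ b) ⊗ d ⊗ a ⊗ h(d, c, d), h(d ⊗ a, a ⊗ b, c ⊗ a), h(c, b ⊗ (c ⊗ a), h(a, b, b))) ⊗ f(b ⊗ a ⊗ d ⊗ c, f(c, c ⊗ d)) ⊗ f(d ⊗ c, a ⊗ c ⊗ h(a, b, c)) ⊗ h(a ⊗ d, h(c, c, c), a ⊗ (b ⊗ d)) ⊗ f(f(b, d), a ⊗ b), b) ⊗ b ⊗ a, d, d)
  Descend into:  f(h((c ⊗ b) ⊗ d ⊗ a ⊗ h(d, c, d), h(d ⊗ a, a ⊗ b, c ⊗ a), h(c, b ⊗ (c ⊗ a), h(a, b, b))) ⊗ f(b ⊗ a ⊗ d ⊗ c, f(c, c ⊗ d)) ⊗ f(d ⊗ c, a ⊗ c ⊗ h(a, b, c)) ⊗ h(a ⊗ d, h(c, c, c), a ⊗ (b ⊗ d)) ⊗ f(f(b, d), a ⊗ b), b) ⊗ b ⊗ a
  Inside:  f(h((c ⊗ b) ⊗ d ⊗ a ⊗ h(d, c, d), h(d ⊗ a, a ⊗ b, c ⊗ a), h(c, b ⊗ (c ⊗ a), h(a, b, b))) ⊗ f(b ⊗ a ⊗ d ⊗ c, f(c, c ⊗ d)) ⊗ f(d ⊗ c, a ⊗ c ⊗ h(a, b, c)) ⊗ h(a ⊗ d, h(c, c, c), a ⊗ (b ⊗ d)) ⊗ f(f(b, d), a ⊗ b), b)  →  f(f(a ⊗ b ⊗ c ⊗ d, f(c, c ⊗ d)) ⊗ f(c ⊗ d, a ⊗ c ⊗ h(a, b, c)) ⊗ f(f(b, d), a ⊗ b) ⊗ h(a ⊗ b ⊗ c ⊗ d ⊗ h(d, c, d), h(a ⊗ d, a ⊗ b, a ⊗ c), h(c, a ⊗ b ⊗ c, h(a, b, b))) ⊗ h(a ⊗ d, h(c, c, c), a ⊗ b ⊗ d), b)
  Sort arguments:  a ⊗ b ⊗ f(f(a ⊗ b ⊗ c ⊗ d, f(c, c ⊗ d)) ⊗ f(c ⊗ d, a ⊗ c ⊗ h(a, b, c)) ⊗ f(f(b, d), a ⊗ b) ⊗ h(a ⊗ b ⊗ c ⊗ d ⊗ h(d, c, d), h(a ⊗ d, a ⊗ b, a ⊗ c), h(c, a ⊗ b ⊗ c, h(a, b, b))) ⊗ h(a ⊗ d, h(c, c, c), a ⊗ b ⊗ d), b)
  Put back:  h(a ⊗ b ⊗ f(f(a ⊗ b ⊗ c ⊗ d, f(c, c ⊗ d)) ⊗ f(c ⊗ d, a ⊗ c ⊗ h(a, b, c)) ⊗ f(f(b, d), a ⊗ b) ⊗ h(a ⊗ b ⊗ c ⊗ d ⊗ h(d, c, d), h(a ⊗ d, a ⊗ b, a ⊗ c), h(c, a ⊗ b ⊗ c, h(a, b, b))) ⊗ h(a ⊗ d, h(c, c, c), a ⊗ b ⊗ d), b), d, d)

Answer: no — h(a ⊗ b ⊗ f(f(a ⊗ b ⊗ c ⊗ d, f(c, c)) ⊗ f(c ⊗ d, a ⊗ c ⊗ h(a, b, c)) ⊗ f(f(b, d), a ⊗ b) ⊗ h(a ⊗ b ⊗ c ⊗ d ⊗ h(d, c, d), h(a ⊗ d, a ⊗ b, a ⊗ c), h(c ⊗ d, a ⊗ b ⊗ c, h(a, b, b))) ⊗ h(a ⊗ d, h(c, c, c), a ⊗ b ⊗ d), b), d, d) vs h(a ⊗ b ⊗ f(f(a ⊗ b ⊗ c ⊗ d, f(c, c ⊗ d)) ⊗ f(c ⊗ d, a ⊗ c ⊗ h(a, b, c)) ⊗ f(f(b, d), a ⊗ b) ⊗ h(a ⊗ b ⊗ c ⊗ d ⊗ h(d, c, d), h(a ⊗ d, a ⊗ b, a ⊗ c), h(c, a ⊗ b ⊗ c, h(a, b, b))) ⊗ h(a ⊗ d, h(c, c, c), a ⊗ b ⊗ d), b), d, d)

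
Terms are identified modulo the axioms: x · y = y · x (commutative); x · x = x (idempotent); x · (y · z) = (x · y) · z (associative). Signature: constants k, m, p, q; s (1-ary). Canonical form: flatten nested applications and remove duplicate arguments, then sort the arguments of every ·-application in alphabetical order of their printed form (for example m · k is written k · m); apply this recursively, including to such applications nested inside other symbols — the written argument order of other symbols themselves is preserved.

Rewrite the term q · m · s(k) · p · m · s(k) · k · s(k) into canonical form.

Answer: k · m · p · q · s(k)

Derivation:
Idempotence:  drop duplicate m, s(k), s(k)
Sort:  k · m · p · q · s(k)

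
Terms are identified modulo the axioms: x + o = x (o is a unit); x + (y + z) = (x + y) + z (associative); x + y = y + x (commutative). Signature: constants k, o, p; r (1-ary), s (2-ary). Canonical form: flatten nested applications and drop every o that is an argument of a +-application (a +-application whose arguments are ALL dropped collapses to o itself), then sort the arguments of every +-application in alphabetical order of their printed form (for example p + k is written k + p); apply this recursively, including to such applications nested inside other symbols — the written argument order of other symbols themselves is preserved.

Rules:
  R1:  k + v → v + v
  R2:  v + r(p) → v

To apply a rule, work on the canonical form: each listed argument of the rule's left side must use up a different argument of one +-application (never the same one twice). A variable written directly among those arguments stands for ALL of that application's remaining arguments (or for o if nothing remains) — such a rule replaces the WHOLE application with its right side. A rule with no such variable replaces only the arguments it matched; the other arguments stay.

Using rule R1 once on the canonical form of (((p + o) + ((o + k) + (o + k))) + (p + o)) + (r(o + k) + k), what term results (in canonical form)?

Canonical form:  k + k + k + p + p + r(k)
R1 matches:  uses k;  v := k + k + p + p + r(k)
Every leftover argument binds to the variable; the entire application is replaced.
New term:  k + k + k + k + p + p + p + p + r(k) + r(k)

Answer: k + k + k + k + p + p + p + p + r(k) + r(k)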